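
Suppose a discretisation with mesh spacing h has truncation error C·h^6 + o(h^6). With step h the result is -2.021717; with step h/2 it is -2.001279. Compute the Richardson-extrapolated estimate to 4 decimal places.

-2.0010

The leading error scales as h^6; refining by a factor of 2 reduces it by 2^6 = 64.
Extrapolated value = (64·A(h/2) − A(h)) / (64 − 1)
= (64·(-2.001279) − (-2.021717)) / 63
= -126.060139 / 63 = -2.000955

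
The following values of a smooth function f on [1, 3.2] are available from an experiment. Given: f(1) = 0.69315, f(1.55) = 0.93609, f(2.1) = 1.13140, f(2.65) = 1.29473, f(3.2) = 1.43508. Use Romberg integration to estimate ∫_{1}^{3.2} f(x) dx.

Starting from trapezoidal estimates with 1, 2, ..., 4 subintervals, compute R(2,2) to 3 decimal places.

2.441

R(0,0) (trapezoid, 1 panel, h=2.2000): 2.34105
R(1,0) (trapezoid, 2 panels, h=1.1000): 2.41507
R(2,0) (trapezoid, 4 panels, h=0.5500): 2.43448
R(1,1) = 2.41507 + (2.41507 − 2.34105)/3 = 2.43974
R(2,1) = 2.43448 + (2.43448 − 2.41507)/3 = 2.44095
R(2,2) = 2.44095 + (2.44095 − 2.43974)/15 = 2.44103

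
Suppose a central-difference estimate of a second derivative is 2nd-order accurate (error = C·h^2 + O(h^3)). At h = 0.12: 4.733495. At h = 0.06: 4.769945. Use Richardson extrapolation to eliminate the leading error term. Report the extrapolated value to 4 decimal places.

Extrapolated value = (4·A(h/2) − A(h)) / (4 − 1)
= (4·4.769945 − 4.733495) / 3
= 14.346285 / 3 = 4.782095

4.7821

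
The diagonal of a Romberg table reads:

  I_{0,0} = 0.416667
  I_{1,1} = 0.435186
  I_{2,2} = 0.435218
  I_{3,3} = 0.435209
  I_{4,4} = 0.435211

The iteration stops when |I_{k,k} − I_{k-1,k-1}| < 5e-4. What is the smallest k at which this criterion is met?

|I_{1,1} − I_{0,0}| = 0.018519 ≥ 5e-4
|I_{2,2} − I_{1,1}| = 0.000032 < 5e-4

k = 2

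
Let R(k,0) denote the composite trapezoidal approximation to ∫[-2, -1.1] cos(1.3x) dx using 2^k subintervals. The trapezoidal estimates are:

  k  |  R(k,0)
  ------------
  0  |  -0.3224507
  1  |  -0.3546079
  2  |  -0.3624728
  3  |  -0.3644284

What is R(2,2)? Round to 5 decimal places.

-0.36508

Richardson extrapolation on the trapezoidal column (denominator 4−1=3):
R(1,1) = (4·(-0.3546079) − (-0.3224507)) / 3 = -0.3653270
R(2,1) = (4·(-0.3624728) − (-0.3546079)) / 3 = -0.3650944
R(2,2) = (16·(-0.3650944) − (-0.3653270)) / 15 = -0.3650789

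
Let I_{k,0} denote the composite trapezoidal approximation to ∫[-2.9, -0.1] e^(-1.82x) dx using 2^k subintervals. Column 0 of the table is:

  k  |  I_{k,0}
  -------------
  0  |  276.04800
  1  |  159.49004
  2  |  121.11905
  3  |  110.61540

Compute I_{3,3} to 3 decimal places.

I_{1,1} = 159.49004 + (159.49004 − 276.04800)/3 = 120.63739
I_{2,1} = 121.11905 + (121.11905 − 159.49004)/3 = 108.32872
I_{3,1} = (4·110.61540 − 121.11905) / 3 = 107.11418
I_{2,2} = (16·108.32872 − 120.63739) / 15 = 107.50814
I_{3,2} = 107.11418 + (107.11418 − 108.32872)/15 = 107.03321
I_{3,3} = 107.03321 + (107.03321 − 107.50814)/63 = 107.02567
(Column j=1 coincides with Simpson's rule on the same nodes.)

107.026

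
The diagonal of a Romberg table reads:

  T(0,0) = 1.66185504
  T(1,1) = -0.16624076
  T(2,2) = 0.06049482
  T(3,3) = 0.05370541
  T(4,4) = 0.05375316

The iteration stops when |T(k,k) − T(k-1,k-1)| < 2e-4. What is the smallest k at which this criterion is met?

k = 4

|T(1,1) − T(0,0)| = 1.82809580 ≥ 2e-4
|T(2,2) − T(1,1)| = 0.22673558 ≥ 2e-4
|T(3,3) − T(2,2)| = 0.00678941 ≥ 2e-4
|T(4,4) − T(3,3)| = 0.00004775 < 2e-4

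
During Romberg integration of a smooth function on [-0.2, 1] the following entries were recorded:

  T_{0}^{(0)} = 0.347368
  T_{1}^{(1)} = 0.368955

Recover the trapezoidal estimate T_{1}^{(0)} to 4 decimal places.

From T_{1}^{(1)} = (4·T_{1}^{(0)} − T_{0}^{(0)})/3, solve for T_{1}^{(0)}:
4·T_{1}^{(0)} = 3·0.368955 + 0.347368 = 1.454233
T_{1}^{(0)} = 0.363558

0.3636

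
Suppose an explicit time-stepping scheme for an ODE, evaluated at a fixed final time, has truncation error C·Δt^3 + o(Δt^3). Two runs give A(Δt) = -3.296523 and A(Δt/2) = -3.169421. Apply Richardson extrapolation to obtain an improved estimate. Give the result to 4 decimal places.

-3.1513

Extrapolated value = (8·A(Δt/2) − A(Δt)) / (8 − 1)
= (8·(-3.169421) − (-3.296523)) / 7
= -22.058845 / 7 = -3.151264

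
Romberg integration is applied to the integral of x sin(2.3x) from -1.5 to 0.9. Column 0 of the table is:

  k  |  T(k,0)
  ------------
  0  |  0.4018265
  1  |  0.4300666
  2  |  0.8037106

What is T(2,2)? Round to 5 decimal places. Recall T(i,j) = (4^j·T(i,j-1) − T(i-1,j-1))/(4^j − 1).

T(1,1) = (4·0.4300666 − 0.4018265) / 3 = 0.4394800
T(2,1) = (4·0.8037106 − 0.4300666) / 3 = 0.9282586
T(2,2) = (16·0.9282586 − 0.4394800) / 15 = 0.9608438

0.96084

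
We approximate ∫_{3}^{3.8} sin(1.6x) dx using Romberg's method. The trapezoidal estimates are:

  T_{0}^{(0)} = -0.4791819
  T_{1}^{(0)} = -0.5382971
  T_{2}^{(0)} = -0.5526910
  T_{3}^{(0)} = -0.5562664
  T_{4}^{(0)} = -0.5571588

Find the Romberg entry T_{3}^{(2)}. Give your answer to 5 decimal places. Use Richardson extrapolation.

-0.55746

T_{2}^{(1)} = -0.5526910 + (-0.5526910 − (-0.5382971))/3 = -0.5574890
T_{3}^{(1)} = -0.5562664 + (-0.5562664 − (-0.5526910))/3 = -0.5574582
T_{3}^{(2)} = -0.5574582 + (-0.5574582 − (-0.5574890))/15 = -0.5574561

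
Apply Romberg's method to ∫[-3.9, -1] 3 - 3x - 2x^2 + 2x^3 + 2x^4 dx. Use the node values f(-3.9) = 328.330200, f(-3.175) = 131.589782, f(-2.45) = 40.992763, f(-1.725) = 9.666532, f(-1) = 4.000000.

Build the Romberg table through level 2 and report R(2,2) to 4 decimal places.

R(0,0) (trapezoid, 1 panel, h=2.9000): 481.878790
R(1,0) (trapezoid, 2 panels, h=1.4500): 300.378901
R(2,0) (trapezoid, 4 panels, h=0.7250): 252.600278
R(1,1) = 300.378901 + (300.378901 − 481.878790)/3 = 239.878938
R(2,1) = 252.600278 + (252.600278 − 300.378901)/3 = 236.674070
R(2,2) = 236.674070 + (236.674070 − 239.878938)/15 = 236.460412

236.4604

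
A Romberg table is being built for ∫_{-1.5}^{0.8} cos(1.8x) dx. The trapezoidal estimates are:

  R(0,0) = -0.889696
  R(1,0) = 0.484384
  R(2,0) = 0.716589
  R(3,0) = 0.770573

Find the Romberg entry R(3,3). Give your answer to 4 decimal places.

0.7883

R(1,1) = 0.484384 + (0.484384 − (-0.889696))/3 = 0.942411
R(2,1) = (4·0.716589 − 0.484384) / 3 = 0.793991
R(3,1) = 0.770573 + (0.770573 − 0.716589)/3 = 0.788568
R(2,2) = (16·0.793991 − 0.942411) / 15 = 0.784096
R(3,2) = 0.788568 + (0.788568 − 0.793991)/15 = 0.788206
R(3,3) = (64·0.788206 − 0.784096) / 63 = 0.788271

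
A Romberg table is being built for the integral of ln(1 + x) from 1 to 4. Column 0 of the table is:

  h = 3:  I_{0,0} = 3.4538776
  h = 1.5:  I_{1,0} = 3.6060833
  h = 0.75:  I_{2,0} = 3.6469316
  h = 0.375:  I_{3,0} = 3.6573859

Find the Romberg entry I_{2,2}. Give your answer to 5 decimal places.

I_{1,1} = (4·3.6060833 − 3.4538776) / 3 = 3.6568185
I_{2,1} = 3.6469316 + (3.6469316 − 3.6060833)/3 = 3.6605477
I_{2,2} = (16·3.6605477 − 3.6568185) / 15 = 3.6607963

3.66080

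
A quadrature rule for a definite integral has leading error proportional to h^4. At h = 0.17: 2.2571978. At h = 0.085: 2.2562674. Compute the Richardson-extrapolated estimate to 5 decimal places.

The leading error scales as h^4; refining by a factor of 2 reduces it by 2^4 = 16.
Extrapolated value = (16·A(h/2) − A(h)) / (16 − 1)
= (16·2.2562674 − 2.2571978) / 15
= 33.8430806 / 15 = 2.2562054

2.25621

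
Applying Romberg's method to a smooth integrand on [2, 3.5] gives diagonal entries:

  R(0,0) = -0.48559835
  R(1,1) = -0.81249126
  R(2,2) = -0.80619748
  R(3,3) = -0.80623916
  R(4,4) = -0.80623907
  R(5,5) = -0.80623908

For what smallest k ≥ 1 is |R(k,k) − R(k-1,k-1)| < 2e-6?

|R(1,1) − R(0,0)| = 0.32689291 ≥ 2e-6
|R(2,2) − R(1,1)| = 0.00629378 ≥ 2e-6
|R(3,3) − R(2,2)| = 0.00004168 ≥ 2e-6
|R(4,4) − R(3,3)| = 0.00000009 < 2e-6

k = 4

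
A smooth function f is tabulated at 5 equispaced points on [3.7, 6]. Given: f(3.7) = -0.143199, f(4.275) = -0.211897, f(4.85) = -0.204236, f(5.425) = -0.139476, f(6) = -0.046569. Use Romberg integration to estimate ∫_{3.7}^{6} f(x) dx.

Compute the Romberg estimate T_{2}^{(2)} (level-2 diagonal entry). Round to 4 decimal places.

T_{0}^{(0)} (trapezoid, 1 panel, h=2.3000): -0.218233
T_{1}^{(0)} (trapezoid, 2 panels, h=1.1500): -0.343988
T_{2}^{(0)} (trapezoid, 4 panels, h=0.5750): -0.374033
T_{1}^{(1)} = -0.343988 + (-0.343988 − (-0.218233))/3 = -0.385906
T_{2}^{(1)} = -0.374033 + (-0.374033 − (-0.343988))/3 = -0.384048
T_{2}^{(2)} = -0.384048 + (-0.384048 − (-0.385906))/15 = -0.383924

-0.3839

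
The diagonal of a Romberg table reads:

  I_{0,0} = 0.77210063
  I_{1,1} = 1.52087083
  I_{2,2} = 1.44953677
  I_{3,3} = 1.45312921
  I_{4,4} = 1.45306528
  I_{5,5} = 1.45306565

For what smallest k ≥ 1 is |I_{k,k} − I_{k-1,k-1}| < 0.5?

|I_{1,1} − I_{0,0}| = 0.74877020 ≥ 0.5
|I_{2,2} − I_{1,1}| = 0.07133406 < 0.5

k = 2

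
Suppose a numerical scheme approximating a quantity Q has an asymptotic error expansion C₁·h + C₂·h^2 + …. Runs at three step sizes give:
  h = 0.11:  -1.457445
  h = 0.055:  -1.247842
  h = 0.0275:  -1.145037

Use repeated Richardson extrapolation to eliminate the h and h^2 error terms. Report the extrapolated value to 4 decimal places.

-1.0436

First eliminate the h term (factor 2^1 = 2):
  B₁ = (2·(-1.247842) − (-1.457445))/1 = -1.038239
  B₂ = (2·(-1.145037) − (-1.247842))/1 = -1.042232
Then eliminate the h^2 term (factor 2^2 = 4):
  (4·(-1.042232) − (-1.038239))/3 = -1.043563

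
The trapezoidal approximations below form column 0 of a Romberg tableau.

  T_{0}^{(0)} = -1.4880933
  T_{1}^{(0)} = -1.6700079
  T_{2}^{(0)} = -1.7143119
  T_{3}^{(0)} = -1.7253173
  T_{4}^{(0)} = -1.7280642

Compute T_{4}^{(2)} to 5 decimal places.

Richardson extrapolation on the trapezoidal column (denominator 4−1=3):
T_{3}^{(1)} = -1.7253173 + (-1.7253173 − (-1.7143119))/3 = -1.7289858
T_{4}^{(1)} = (4·(-1.7280642) − (-1.7253173)) / 3 = -1.7289798
T_{4}^{(2)} = -1.7289798 + (-1.7289798 − (-1.7289858))/15 = -1.7289794

-1.72898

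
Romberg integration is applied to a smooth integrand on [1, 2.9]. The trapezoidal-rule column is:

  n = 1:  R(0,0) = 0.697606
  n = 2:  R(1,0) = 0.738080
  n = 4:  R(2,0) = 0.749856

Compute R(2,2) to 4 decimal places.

0.7539

R(1,1) = 0.738080 + (0.738080 − 0.697606)/3 = 0.751571
R(2,1) = 0.749856 + (0.749856 − 0.738080)/3 = 0.753781
R(2,2) = (16·0.753781 − 0.751571) / 15 = 0.753928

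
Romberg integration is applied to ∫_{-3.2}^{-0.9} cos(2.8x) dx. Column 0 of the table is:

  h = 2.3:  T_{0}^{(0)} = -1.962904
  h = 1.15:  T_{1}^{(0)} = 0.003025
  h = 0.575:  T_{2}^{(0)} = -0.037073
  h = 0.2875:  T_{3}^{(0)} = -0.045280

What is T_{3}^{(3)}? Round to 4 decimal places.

Richardson extrapolation on the trapezoidal column (denominator 4−1=3):
T_{1}^{(1)} = 0.003025 + (0.003025 − (-1.962904))/3 = 0.658335
T_{2}^{(1)} = (4·(-0.037073) − 0.003025) / 3 = -0.050439
T_{3}^{(1)} = -0.045280 + (-0.045280 − (-0.037073))/3 = -0.048016
T_{2}^{(2)} = -0.050439 + (-0.050439 − 0.658335)/15 = -0.097691
T_{3}^{(2)} = -0.048016 + (-0.048016 − (-0.050439))/15 = -0.047854
T_{3}^{(3)} = -0.047854 + (-0.047854 − (-0.097691))/63 = -0.047063

-0.0471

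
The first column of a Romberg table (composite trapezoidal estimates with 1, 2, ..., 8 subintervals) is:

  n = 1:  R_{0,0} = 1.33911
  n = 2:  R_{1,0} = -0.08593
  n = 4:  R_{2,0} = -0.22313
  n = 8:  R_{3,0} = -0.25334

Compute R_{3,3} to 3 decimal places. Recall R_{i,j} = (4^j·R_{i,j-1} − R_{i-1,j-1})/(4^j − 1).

R_{1,1} = -0.08593 + (-0.08593 − 1.33911)/3 = -0.56094
R_{2,1} = (4·(-0.22313) − (-0.08593)) / 3 = -0.26886
R_{3,1} = (4·(-0.25334) − (-0.22313)) / 3 = -0.26341
R_{2,2} = -0.26886 + (-0.26886 − (-0.56094))/15 = -0.24939
R_{3,2} = (16·(-0.26341) − (-0.26886)) / 15 = -0.26305
R_{3,3} = (64·(-0.26305) − (-0.24939)) / 63 = -0.26327

-0.263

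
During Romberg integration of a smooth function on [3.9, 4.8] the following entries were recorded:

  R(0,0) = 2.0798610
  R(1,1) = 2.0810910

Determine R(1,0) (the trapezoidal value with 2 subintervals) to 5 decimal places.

2.08078

From R(1,1) = (4·R(1,0) − R(0,0))/3, solve for R(1,0):
4·R(1,0) = 3·2.0810910 + 2.0798610 = 8.3231340
R(1,0) = 2.0807835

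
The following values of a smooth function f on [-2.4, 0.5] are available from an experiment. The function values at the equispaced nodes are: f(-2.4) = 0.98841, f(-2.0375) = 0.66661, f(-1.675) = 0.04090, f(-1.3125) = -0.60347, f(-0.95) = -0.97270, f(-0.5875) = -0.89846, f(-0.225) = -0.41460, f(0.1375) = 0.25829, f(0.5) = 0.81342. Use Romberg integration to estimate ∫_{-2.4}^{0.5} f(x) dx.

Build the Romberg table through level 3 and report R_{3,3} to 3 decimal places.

R_{0,0} (trapezoid, 1 panel, h=2.9000): 2.61265
R_{1,0} (trapezoid, 2 panels, h=1.4500): -0.10409
R_{2,0} (trapezoid, 4 panels, h=0.7250): -0.32298
R_{3,0} (trapezoid, 8 panels, h=0.3625): -0.37066
R_{1,1} = -0.10409 + (-0.10409 − 2.61265)/3 = -1.00967
R_{2,1} = -0.32298 + (-0.32298 − (-0.10409))/3 = -0.39594
R_{3,1} = -0.37066 + (-0.37066 − (-0.32298))/3 = -0.38655
R_{2,2} = -0.39594 + (-0.39594 − (-1.00967))/15 = -0.35502
R_{3,2} = -0.38655 + (-0.38655 − (-0.39594))/15 = -0.38592
R_{3,3} = -0.38592 + (-0.38592 − (-0.35502))/63 = -0.38641

-0.386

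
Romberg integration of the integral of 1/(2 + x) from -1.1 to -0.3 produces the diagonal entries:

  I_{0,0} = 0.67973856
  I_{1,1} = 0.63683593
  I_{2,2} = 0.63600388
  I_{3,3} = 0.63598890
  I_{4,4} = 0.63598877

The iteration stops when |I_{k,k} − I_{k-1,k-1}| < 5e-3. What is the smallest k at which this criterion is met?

|I_{1,1} − I_{0,0}| = 0.04290263 ≥ 5e-3
|I_{2,2} − I_{1,1}| = 0.00083205 < 5e-3

k = 2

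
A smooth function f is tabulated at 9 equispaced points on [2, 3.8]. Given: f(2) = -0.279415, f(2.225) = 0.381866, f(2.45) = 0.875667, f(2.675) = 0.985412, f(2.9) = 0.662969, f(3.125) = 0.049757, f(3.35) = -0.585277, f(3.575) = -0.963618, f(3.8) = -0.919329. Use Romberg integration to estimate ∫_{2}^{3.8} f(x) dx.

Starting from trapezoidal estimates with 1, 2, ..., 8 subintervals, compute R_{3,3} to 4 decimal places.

R_{0,0} (trapezoid, 1 panel, h=1.8000): -1.078870
R_{1,0} (trapezoid, 2 panels, h=0.9000): 0.057237
R_{2,0} (trapezoid, 4 panels, h=0.4500): 0.159294
R_{3,0} (trapezoid, 8 panels, h=0.2250): 0.181666
R_{1,1} = 0.057237 + (0.057237 − (-1.078870))/3 = 0.435939
R_{2,1} = 0.159294 + (0.159294 − 0.057237)/3 = 0.193313
R_{3,1} = 0.181666 + (0.181666 − 0.159294)/3 = 0.189123
R_{2,2} = 0.193313 + (0.193313 − 0.435939)/15 = 0.177138
R_{3,2} = 0.189123 + (0.189123 − 0.193313)/15 = 0.188844
R_{3,3} = 0.188844 + (0.188844 − 0.177138)/63 = 0.189030

0.1890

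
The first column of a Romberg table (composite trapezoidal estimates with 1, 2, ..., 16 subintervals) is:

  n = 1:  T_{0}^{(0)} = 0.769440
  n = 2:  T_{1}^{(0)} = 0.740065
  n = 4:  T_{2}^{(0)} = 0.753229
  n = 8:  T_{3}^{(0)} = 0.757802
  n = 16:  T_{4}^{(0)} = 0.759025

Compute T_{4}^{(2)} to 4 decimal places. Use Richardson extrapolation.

Richardson extrapolation on the trapezoidal column (denominator 4−1=3):
T_{3}^{(1)} = 0.757802 + (0.757802 − 0.753229)/3 = 0.759326
T_{4}^{(1)} = 0.759025 + (0.759025 − 0.757802)/3 = 0.759433
T_{4}^{(2)} = (16·0.759433 − 0.759326) / 15 = 0.759440

0.7594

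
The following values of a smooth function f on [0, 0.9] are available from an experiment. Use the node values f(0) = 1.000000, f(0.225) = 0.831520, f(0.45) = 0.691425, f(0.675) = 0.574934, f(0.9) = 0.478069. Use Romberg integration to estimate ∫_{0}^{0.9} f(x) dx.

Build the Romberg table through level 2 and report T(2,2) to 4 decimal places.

T(0,0) (trapezoid, 1 panel, h=0.9000): 0.665131
T(1,0) (trapezoid, 2 panels, h=0.4500): 0.643707
T(2,0) (trapezoid, 4 panels, h=0.2250): 0.638306
T(1,1) = 0.643707 + (0.643707 − 0.665131)/3 = 0.636566
T(2,1) = 0.638306 + (0.638306 − 0.643707)/3 = 0.636506
T(2,2) = 0.636506 + (0.636506 − 0.636566)/15 = 0.636502

0.6365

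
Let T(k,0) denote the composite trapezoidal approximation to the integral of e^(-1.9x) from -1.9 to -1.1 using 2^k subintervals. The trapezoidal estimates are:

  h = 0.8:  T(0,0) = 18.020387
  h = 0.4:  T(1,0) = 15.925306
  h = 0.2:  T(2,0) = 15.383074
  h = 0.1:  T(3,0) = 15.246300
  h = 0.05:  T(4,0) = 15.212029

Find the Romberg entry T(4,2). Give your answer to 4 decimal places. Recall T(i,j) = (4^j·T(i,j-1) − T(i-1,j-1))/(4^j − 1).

Richardson extrapolation on the trapezoidal column (denominator 4−1=3):
T(3,1) = 15.246300 + (15.246300 − 15.383074)/3 = 15.200709
T(4,1) = (4·15.212029 − 15.246300) / 3 = 15.200605
T(4,2) = 15.200605 + (15.200605 − 15.200709)/15 = 15.200598

15.2006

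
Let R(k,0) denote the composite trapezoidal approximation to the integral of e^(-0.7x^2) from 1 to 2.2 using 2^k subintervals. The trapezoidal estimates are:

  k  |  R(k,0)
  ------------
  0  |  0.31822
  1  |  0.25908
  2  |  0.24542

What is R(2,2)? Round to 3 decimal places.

0.241

R(1,1) = (4·0.25908 − 0.31822) / 3 = 0.23937
R(2,1) = 0.24542 + (0.24542 − 0.25908)/3 = 0.24087
R(2,2) = (16·0.24087 − 0.23937) / 15 = 0.24097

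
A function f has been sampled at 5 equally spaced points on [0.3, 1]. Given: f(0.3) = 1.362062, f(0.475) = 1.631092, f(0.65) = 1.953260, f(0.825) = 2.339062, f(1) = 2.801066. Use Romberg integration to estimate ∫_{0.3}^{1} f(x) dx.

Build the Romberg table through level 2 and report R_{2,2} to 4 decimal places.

R_{0,0} (trapezoid, 1 panel, h=0.7000): 1.457095
R_{1,0} (trapezoid, 2 panels, h=0.3500): 1.412188
R_{2,0} (trapezoid, 4 panels, h=0.1750): 1.400871
R_{1,1} = 1.412188 + (1.412188 − 1.457095)/3 = 1.397219
R_{2,1} = 1.400871 + (1.400871 − 1.412188)/3 = 1.397099
R_{2,2} = 1.397099 + (1.397099 − 1.397219)/15 = 1.397091

1.3971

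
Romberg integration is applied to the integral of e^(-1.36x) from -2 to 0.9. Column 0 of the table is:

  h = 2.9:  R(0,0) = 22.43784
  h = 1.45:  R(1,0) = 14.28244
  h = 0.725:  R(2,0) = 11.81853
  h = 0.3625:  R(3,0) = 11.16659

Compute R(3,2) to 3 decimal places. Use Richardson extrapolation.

10.946

Richardson extrapolation on the trapezoidal column (denominator 4−1=3):
R(2,1) = (4·11.81853 − 14.28244) / 3 = 10.99723
R(3,1) = (4·11.16659 − 11.81853) / 3 = 10.94928
R(3,2) = 10.94928 + (10.94928 − 10.99723)/15 = 10.94608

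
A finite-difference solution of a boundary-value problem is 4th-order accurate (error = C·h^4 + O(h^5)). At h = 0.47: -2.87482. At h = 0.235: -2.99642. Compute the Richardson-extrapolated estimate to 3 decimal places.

-3.005

Extrapolated value = (16·A(h/2) − A(h)) / (16 − 1)
= (16·(-2.99642) − (-2.87482)) / 15
= -45.06790 / 15 = -3.00453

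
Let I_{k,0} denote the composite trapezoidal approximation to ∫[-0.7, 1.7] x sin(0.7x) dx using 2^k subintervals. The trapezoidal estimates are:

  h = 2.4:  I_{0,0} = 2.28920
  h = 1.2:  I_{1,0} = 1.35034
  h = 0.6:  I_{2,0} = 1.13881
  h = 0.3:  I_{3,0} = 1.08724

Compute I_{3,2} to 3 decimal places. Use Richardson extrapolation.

1.070

I_{2,1} = (4·1.13881 − 1.35034) / 3 = 1.06830
I_{3,1} = 1.08724 + (1.08724 − 1.13881)/3 = 1.07005
I_{3,2} = (16·1.07005 − 1.06830) / 15 = 1.07017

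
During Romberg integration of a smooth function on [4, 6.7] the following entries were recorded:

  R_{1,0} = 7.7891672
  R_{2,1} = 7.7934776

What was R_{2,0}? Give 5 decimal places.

From R_{2,1} = (4·R_{2,0} − R_{1,0})/3, solve for R_{2,0}:
4·R_{2,0} = 3·7.7934776 + 7.7891672 = 31.1696000
R_{2,0} = 7.7924000

7.79240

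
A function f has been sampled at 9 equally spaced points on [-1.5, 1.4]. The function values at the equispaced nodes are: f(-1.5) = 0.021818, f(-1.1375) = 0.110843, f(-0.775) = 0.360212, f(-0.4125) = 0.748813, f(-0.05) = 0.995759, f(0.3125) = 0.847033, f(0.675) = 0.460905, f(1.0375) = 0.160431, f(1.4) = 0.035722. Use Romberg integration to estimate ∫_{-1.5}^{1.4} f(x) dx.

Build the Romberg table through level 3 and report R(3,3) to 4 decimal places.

R(0,0) (trapezoid, 1 panel, h=2.9000): 0.083433
R(1,0) (trapezoid, 2 panels, h=1.4500): 1.485567
R(2,0) (trapezoid, 4 panels, h=0.7250): 1.338093
R(3,0) (trapezoid, 8 panels, h=0.3625): 1.345878
R(1,1) = 1.485567 + (1.485567 − 0.083433)/3 = 1.952945
R(2,1) = 1.338093 + (1.338093 − 1.485567)/3 = 1.288935
R(3,1) = 1.345878 + (1.345878 − 1.338093)/3 = 1.348473
R(2,2) = 1.288935 + (1.288935 − 1.952945)/15 = 1.244668
R(3,2) = 1.348473 + (1.348473 − 1.288935)/15 = 1.352442
R(3,3) = 1.352442 + (1.352442 − 1.244668)/63 = 1.354153

1.3542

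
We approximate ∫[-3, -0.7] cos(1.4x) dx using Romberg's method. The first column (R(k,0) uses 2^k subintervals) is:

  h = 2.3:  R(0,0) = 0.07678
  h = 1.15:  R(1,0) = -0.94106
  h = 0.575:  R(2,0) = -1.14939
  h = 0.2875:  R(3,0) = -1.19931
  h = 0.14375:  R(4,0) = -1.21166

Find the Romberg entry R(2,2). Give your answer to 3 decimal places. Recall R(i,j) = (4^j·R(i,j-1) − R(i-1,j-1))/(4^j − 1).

-1.215

R(1,1) = (4·(-0.94106) − 0.07678) / 3 = -1.28034
R(2,1) = (4·(-1.14939) − (-0.94106)) / 3 = -1.21883
R(2,2) = (16·(-1.21883) − (-1.28034)) / 15 = -1.21473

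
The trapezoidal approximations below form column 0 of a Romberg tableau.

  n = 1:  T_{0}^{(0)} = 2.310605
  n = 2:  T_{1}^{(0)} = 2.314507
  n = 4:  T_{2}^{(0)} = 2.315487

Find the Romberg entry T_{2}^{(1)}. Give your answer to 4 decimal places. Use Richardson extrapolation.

T_{2}^{(1)} = (4·2.315487 − 2.314507) / 3 = 2.315814
(Column j=1 coincides with Simpson's rule on the same nodes.)

2.3158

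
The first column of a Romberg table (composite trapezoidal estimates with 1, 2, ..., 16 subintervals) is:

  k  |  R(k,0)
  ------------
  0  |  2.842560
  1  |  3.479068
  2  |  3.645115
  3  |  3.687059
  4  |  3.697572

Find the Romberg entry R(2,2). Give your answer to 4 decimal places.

Richardson extrapolation on the trapezoidal column (denominator 4−1=3):
R(1,1) = 3.479068 + (3.479068 − 2.842560)/3 = 3.691237
R(2,1) = 3.645115 + (3.645115 − 3.479068)/3 = 3.700464
R(2,2) = (16·3.700464 − 3.691237) / 15 = 3.701079

3.7011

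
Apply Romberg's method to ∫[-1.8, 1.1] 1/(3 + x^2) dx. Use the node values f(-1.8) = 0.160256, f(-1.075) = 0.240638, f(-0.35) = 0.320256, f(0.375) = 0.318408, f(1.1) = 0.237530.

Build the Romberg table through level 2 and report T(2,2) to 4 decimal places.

0.7900

T(0,0) (trapezoid, 1 panel, h=2.9000): 0.576790
T(1,0) (trapezoid, 2 panels, h=1.4500): 0.752766
T(2,0) (trapezoid, 4 panels, h=0.7250): 0.781691
T(1,1) = 0.752766 + (0.752766 − 0.576790)/3 = 0.811425
T(2,1) = 0.781691 + (0.781691 − 0.752766)/3 = 0.791333
T(2,2) = 0.791333 + (0.791333 − 0.811425)/15 = 0.789994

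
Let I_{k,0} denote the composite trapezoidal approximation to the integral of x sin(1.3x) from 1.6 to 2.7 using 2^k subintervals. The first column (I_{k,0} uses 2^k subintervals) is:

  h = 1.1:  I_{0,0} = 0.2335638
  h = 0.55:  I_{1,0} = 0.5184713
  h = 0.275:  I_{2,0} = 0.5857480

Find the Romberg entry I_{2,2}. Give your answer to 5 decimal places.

0.60782

Richardson extrapolation on the trapezoidal column (denominator 4−1=3):
I_{1,1} = 0.5184713 + (0.5184713 − 0.2335638)/3 = 0.6134405
I_{2,1} = 0.5857480 + (0.5857480 − 0.5184713)/3 = 0.6081736
I_{2,2} = (16·0.6081736 − 0.6134405) / 15 = 0.6078225
(Column j=1 coincides with Simpson's rule on the same nodes.)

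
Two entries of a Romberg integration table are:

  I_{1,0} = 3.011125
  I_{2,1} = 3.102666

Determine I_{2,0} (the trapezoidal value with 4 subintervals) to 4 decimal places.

3.0798

From I_{2,1} = (4·I_{2,0} − I_{1,0})/3, solve for I_{2,0}:
4·I_{2,0} = 3·3.102666 + 3.011125 = 12.319123
I_{2,0} = 3.079781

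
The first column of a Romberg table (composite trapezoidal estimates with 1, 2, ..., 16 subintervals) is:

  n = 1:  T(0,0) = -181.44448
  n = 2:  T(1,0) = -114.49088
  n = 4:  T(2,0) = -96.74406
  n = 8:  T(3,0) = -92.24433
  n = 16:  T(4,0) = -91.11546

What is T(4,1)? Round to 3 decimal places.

Richardson extrapolation on the trapezoidal column (denominator 4−1=3):
T(4,1) = (4·(-91.11546) − (-92.24433)) / 3 = -90.73917

-90.739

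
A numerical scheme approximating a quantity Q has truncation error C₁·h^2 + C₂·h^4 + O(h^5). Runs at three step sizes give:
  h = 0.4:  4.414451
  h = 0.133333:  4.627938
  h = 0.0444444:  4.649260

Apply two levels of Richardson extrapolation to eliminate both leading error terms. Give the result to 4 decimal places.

4.6519

First eliminate the h^2 term (factor 3^2 = 9):
  B₁ = (9·4.627938 − 4.414451)/8 = 4.654624
  B₂ = (9·4.649260 − 4.627938)/8 = 4.651925
Then eliminate the h^4 term (factor 3^4 = 81):
  (81·4.651925 − 4.654624)/80 = 4.651891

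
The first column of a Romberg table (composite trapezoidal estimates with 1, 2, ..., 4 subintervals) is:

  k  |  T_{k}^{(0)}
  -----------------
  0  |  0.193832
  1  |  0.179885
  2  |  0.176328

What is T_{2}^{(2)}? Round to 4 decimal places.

Richardson extrapolation on the trapezoidal column (denominator 4−1=3):
T_{1}^{(1)} = 0.179885 + (0.179885 − 0.193832)/3 = 0.175236
T_{2}^{(1)} = 0.176328 + (0.176328 − 0.179885)/3 = 0.175142
T_{2}^{(2)} = 0.175142 + (0.175142 − 0.175236)/15 = 0.175136

0.1751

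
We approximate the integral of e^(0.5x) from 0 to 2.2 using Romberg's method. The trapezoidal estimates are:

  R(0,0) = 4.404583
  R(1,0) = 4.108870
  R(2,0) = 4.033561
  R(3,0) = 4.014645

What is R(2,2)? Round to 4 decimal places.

Richardson extrapolation on the trapezoidal column (denominator 4−1=3):
R(1,1) = 4.108870 + (4.108870 − 4.404583)/3 = 4.010299
R(2,1) = (4·4.033561 − 4.108870) / 3 = 4.008458
R(2,2) = (16·4.008458 − 4.010299) / 15 = 4.008335

4.0083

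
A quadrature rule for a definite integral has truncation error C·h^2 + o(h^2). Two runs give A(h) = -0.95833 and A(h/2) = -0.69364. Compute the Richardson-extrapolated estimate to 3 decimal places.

The leading error scales as h^2; refining by a factor of 2 reduces it by 2^2 = 4.
Extrapolated value = (4·A(h/2) − A(h)) / (4 − 1)
= (4·(-0.69364) − (-0.95833)) / 3
= -1.81623 / 3 = -0.60541

-0.605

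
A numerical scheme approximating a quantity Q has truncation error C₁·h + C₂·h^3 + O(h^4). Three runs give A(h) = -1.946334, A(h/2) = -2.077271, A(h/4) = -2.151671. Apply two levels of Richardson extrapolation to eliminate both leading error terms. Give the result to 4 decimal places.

First eliminate the h term (factor 2^1 = 2):
  B₁ = (2·(-2.077271) − (-1.946334))/1 = -2.208208
  B₂ = (2·(-2.151671) − (-2.077271))/1 = -2.226071
Then eliminate the h^3 term (factor 2^3 = 8):
  (8·(-2.226071) − (-2.208208))/7 = -2.228623

-2.2286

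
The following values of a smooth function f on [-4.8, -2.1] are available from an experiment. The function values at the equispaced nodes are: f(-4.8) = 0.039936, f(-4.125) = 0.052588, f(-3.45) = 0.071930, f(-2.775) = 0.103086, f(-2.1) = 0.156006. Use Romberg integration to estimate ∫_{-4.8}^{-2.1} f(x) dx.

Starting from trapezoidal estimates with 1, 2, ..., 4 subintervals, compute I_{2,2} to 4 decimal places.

I_{0,0} (trapezoid, 1 panel, h=2.7000): 0.264522
I_{1,0} (trapezoid, 2 panels, h=1.3500): 0.229366
I_{2,0} (trapezoid, 4 panels, h=0.6750): 0.219763
I_{1,1} = 0.229366 + (0.229366 − 0.264522)/3 = 0.217647
I_{2,1} = 0.219763 + (0.219763 − 0.229366)/3 = 0.216562
I_{2,2} = 0.216562 + (0.216562 − 0.217647)/15 = 0.216490

0.2165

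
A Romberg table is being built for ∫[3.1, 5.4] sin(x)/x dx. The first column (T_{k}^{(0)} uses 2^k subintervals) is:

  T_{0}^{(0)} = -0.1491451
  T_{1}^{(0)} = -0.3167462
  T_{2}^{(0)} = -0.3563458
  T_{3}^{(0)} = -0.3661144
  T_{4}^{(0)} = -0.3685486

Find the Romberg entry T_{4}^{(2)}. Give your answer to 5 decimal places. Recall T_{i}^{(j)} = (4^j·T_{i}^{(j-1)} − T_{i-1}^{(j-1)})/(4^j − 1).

-0.36936

T_{3}^{(1)} = (4·(-0.3661144) − (-0.3563458)) / 3 = -0.3693706
T_{4}^{(1)} = -0.3685486 + (-0.3685486 − (-0.3661144))/3 = -0.3693600
T_{4}^{(2)} = (16·(-0.3693600) − (-0.3693706)) / 15 = -0.3693593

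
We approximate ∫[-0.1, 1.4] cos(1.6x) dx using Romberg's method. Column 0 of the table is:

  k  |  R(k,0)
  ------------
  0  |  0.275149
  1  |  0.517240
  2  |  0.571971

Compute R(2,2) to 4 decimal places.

Richardson extrapolation on the trapezoidal column (denominator 4−1=3):
R(1,1) = 0.517240 + (0.517240 − 0.275149)/3 = 0.597937
R(2,1) = 0.571971 + (0.571971 − 0.517240)/3 = 0.590215
R(2,2) = 0.590215 + (0.590215 − 0.597937)/15 = 0.589700
(Column j=1 coincides with Simpson's rule on the same nodes.)

0.5897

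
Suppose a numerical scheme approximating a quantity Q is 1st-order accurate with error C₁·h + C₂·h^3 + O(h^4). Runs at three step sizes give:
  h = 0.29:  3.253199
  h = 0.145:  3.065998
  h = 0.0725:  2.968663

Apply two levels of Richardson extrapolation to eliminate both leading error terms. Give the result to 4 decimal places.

First eliminate the h term (factor 2^1 = 2):
  B₁ = (2·3.065998 − 3.253199)/1 = 2.878797
  B₂ = (2·2.968663 − 3.065998)/1 = 2.871328
Then eliminate the h^3 term (factor 2^3 = 8):
  (8·2.871328 − 2.878797)/7 = 2.870261

2.8703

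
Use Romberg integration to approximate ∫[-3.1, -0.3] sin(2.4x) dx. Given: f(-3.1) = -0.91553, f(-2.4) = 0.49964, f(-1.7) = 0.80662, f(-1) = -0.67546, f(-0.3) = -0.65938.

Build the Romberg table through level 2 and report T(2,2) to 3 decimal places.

T(0,0) (trapezoid, 1 panel, h=2.8000): -2.20487
T(1,0) (trapezoid, 2 panels, h=1.4000): 0.02683
T(2,0) (trapezoid, 4 panels, h=0.7000): -0.10966
T(1,1) = 0.02683 + (0.02683 − (-2.20487))/3 = 0.77073
T(2,1) = -0.10966 + (-0.10966 − 0.02683)/3 = -0.15516
T(2,2) = -0.15516 + (-0.15516 − 0.77073)/15 = -0.21689

-0.217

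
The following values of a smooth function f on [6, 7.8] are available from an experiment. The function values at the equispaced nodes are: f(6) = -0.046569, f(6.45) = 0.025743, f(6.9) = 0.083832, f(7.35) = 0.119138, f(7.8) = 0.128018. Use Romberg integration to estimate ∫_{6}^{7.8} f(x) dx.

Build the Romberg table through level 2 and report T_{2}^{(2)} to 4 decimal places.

0.1242

T_{0}^{(0)} (trapezoid, 1 panel, h=1.8000): 0.073304
T_{1}^{(0)} (trapezoid, 2 panels, h=0.9000): 0.112101
T_{2}^{(0)} (trapezoid, 4 panels, h=0.4500): 0.121247
T_{1}^{(1)} = 0.112101 + (0.112101 − 0.073304)/3 = 0.125033
T_{2}^{(1)} = 0.121247 + (0.121247 − 0.112101)/3 = 0.124296
T_{2}^{(2)} = 0.124296 + (0.124296 − 0.125033)/15 = 0.124247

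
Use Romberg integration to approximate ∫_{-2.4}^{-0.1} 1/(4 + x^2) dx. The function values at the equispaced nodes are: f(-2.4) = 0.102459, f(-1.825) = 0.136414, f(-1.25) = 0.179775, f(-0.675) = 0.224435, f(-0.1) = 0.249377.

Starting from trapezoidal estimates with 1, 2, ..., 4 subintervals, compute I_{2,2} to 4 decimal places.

I_{0,0} (trapezoid, 1 panel, h=2.3000): 0.404611
I_{1,0} (trapezoid, 2 panels, h=1.1500): 0.409047
I_{2,0} (trapezoid, 4 panels, h=0.5750): 0.412012
I_{1,1} = 0.409047 + (0.409047 − 0.404611)/3 = 0.410526
I_{2,1} = 0.412012 + (0.412012 − 0.409047)/3 = 0.413000
I_{2,2} = 0.413000 + (0.413000 − 0.410526)/15 = 0.413165

0.4132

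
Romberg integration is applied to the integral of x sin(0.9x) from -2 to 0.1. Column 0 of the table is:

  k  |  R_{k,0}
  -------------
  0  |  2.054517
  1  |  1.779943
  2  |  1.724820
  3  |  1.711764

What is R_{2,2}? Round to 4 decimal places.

R_{1,1} = 1.779943 + (1.779943 − 2.054517)/3 = 1.688418
R_{2,1} = 1.724820 + (1.724820 − 1.779943)/3 = 1.706446
R_{2,2} = 1.706446 + (1.706446 − 1.688418)/15 = 1.707648

1.7076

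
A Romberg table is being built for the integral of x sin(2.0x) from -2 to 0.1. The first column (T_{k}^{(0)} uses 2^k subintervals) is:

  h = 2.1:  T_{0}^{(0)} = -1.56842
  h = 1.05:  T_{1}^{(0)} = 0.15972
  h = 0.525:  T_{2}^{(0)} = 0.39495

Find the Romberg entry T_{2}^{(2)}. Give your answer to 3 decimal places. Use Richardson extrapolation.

Richardson extrapolation on the trapezoidal column (denominator 4−1=3):
T_{1}^{(1)} = (4·0.15972 − (-1.56842)) / 3 = 0.73577
T_{2}^{(1)} = 0.39495 + (0.39495 − 0.15972)/3 = 0.47336
T_{2}^{(2)} = (16·0.47336 − 0.73577) / 15 = 0.45587
(Column j=1 coincides with Simpson's rule on the same nodes.)

0.456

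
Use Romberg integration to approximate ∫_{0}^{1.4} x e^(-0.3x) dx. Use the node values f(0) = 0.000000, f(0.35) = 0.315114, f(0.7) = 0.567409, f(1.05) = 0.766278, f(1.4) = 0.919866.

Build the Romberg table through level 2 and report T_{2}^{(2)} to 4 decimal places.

0.7444

T_{0}^{(0)} (trapezoid, 1 panel, h=1.4000): 0.643906
T_{1}^{(0)} (trapezoid, 2 panels, h=0.7000): 0.719139
T_{2}^{(0)} (trapezoid, 4 panels, h=0.3500): 0.738057
T_{1}^{(1)} = 0.719139 + (0.719139 − 0.643906)/3 = 0.744217
T_{2}^{(1)} = 0.738057 + (0.738057 − 0.719139)/3 = 0.744363
T_{2}^{(2)} = 0.744363 + (0.744363 − 0.744217)/15 = 0.744373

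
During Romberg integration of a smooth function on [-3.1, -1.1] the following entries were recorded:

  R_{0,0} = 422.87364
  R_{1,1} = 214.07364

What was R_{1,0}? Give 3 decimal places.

266.274

From R_{1,1} = (4·R_{1,0} − R_{0,0})/3, solve for R_{1,0}:
4·R_{1,0} = 3·214.07364 + 422.87364 = 1065.09456
R_{1,0} = 266.27364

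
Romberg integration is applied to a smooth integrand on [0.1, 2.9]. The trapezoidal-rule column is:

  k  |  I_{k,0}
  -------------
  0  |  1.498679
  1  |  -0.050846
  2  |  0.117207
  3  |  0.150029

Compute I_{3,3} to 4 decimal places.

Richardson extrapolation on the trapezoidal column (denominator 4−1=3):
I_{1,1} = (4·(-0.050846) − 1.498679) / 3 = -0.567354
I_{2,1} = (4·0.117207 − (-0.050846)) / 3 = 0.173225
I_{3,1} = 0.150029 + (0.150029 − 0.117207)/3 = 0.160970
I_{2,2} = (16·0.173225 − (-0.567354)) / 15 = 0.222597
I_{3,2} = 0.160970 + (0.160970 − 0.173225)/15 = 0.160153
I_{3,3} = (64·0.160153 − 0.222597) / 63 = 0.159162
(Column j=1 coincides with Simpson's rule on the same nodes.)

0.1592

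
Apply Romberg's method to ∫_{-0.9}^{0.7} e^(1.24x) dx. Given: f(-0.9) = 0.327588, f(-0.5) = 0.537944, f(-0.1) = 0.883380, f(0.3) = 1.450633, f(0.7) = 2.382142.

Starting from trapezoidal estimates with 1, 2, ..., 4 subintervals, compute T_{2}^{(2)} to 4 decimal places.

T_{0}^{(0)} (trapezoid, 1 panel, h=1.6000): 2.167784
T_{1}^{(0)} (trapezoid, 2 panels, h=0.8000): 1.790596
T_{2}^{(0)} (trapezoid, 4 panels, h=0.4000): 1.690729
T_{1}^{(1)} = 1.790596 + (1.790596 − 2.167784)/3 = 1.664867
T_{2}^{(1)} = 1.690729 + (1.690729 − 1.790596)/3 = 1.657440
T_{2}^{(2)} = 1.657440 + (1.657440 − 1.664867)/15 = 1.656945

1.6569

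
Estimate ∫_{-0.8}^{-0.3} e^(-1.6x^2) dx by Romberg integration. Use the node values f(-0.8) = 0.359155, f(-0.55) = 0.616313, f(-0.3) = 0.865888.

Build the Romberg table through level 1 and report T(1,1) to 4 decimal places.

0.3075

T(0,0) (trapezoid, 1 panel, h=0.5000): 0.306261
T(1,0) (trapezoid, 2 panels, h=0.2500): 0.307209
T(1,1) = 0.307209 + (0.307209 − 0.306261)/3 = 0.307525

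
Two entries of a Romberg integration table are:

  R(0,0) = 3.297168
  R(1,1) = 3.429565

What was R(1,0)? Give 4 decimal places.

3.3965

From R(1,1) = (4·R(1,0) − R(0,0))/3, solve for R(1,0):
4·R(1,0) = 3·3.429565 + 3.297168 = 13.585863
R(1,0) = 3.396466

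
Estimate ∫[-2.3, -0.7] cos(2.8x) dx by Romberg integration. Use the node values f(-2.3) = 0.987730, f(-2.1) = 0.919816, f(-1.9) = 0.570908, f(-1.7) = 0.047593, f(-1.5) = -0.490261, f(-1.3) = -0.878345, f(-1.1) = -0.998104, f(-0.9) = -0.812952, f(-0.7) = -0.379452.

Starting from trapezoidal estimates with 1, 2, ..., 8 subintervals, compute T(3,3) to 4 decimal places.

-0.2747

T(0,0) (trapezoid, 1 panel, h=1.6000): 0.486622
T(1,0) (trapezoid, 2 panels, h=0.8000): -0.148898
T(2,0) (trapezoid, 4 panels, h=0.4000): -0.245327
T(3,0) (trapezoid, 8 panels, h=0.2000): -0.267441
T(1,1) = -0.148898 + (-0.148898 − 0.486622)/3 = -0.360738
T(2,1) = -0.245327 + (-0.245327 − (-0.148898))/3 = -0.277470
T(3,1) = -0.267441 + (-0.267441 − (-0.245327))/3 = -0.274812
T(2,2) = -0.277470 + (-0.277470 − (-0.360738))/15 = -0.271919
T(3,2) = -0.274812 + (-0.274812 − (-0.277470))/15 = -0.274635
T(3,3) = -0.274635 + (-0.274635 − (-0.271919))/63 = -0.274678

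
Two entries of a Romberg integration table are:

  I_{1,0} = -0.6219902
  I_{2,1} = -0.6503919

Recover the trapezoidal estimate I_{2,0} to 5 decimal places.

-0.64329

From I_{2,1} = (4·I_{2,0} − I_{1,0})/3, solve for I_{2,0}:
4·I_{2,0} = 3·(-0.6503919) + (-0.6219902) = -2.5731659
I_{2,0} = -0.6432915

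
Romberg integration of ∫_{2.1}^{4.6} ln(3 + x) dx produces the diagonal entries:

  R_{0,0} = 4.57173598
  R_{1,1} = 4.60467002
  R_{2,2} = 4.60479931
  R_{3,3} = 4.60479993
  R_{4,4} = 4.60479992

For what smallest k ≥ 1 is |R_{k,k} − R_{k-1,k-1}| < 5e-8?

|R_{1,1} − R_{0,0}| = 0.03293404 ≥ 5e-8
|R_{2,2} − R_{1,1}| = 0.00012929 ≥ 5e-8
|R_{3,3} − R_{2,2}| = 0.00000062 ≥ 5e-8
|R_{4,4} − R_{3,3}| = 0.00000001 < 5e-8

k = 4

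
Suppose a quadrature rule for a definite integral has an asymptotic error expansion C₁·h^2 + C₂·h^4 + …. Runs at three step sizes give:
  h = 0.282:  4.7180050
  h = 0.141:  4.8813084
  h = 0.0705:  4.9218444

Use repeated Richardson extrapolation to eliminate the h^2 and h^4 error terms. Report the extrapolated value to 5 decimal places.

First eliminate the h^2 term (factor 2^2 = 4):
  B₁ = (4·4.8813084 − 4.7180050)/3 = 4.9357429
  B₂ = (4·4.9218444 − 4.8813084)/3 = 4.9353564
Then eliminate the h^4 term (factor 2^4 = 16):
  (16·4.9353564 − 4.9357429)/15 = 4.9353306

4.93533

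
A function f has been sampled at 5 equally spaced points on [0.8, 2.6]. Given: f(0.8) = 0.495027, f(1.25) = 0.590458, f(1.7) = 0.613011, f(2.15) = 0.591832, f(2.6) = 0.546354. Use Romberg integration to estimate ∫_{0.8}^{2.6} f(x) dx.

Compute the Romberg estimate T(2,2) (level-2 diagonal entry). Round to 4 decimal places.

1.0496

T(0,0) (trapezoid, 1 panel, h=1.8000): 0.937243
T(1,0) (trapezoid, 2 panels, h=0.9000): 1.020331
T(2,0) (trapezoid, 4 panels, h=0.4500): 1.042196
T(1,1) = 1.020331 + (1.020331 − 0.937243)/3 = 1.048027
T(2,1) = 1.042196 + (1.042196 − 1.020331)/3 = 1.049484
T(2,2) = 1.049484 + (1.049484 − 1.048027)/15 = 1.049581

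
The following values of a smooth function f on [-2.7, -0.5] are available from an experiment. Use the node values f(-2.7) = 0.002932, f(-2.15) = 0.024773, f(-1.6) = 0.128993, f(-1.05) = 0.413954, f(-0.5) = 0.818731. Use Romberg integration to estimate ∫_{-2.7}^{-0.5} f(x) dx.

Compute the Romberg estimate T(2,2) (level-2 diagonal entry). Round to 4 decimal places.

0.5216

T(0,0) (trapezoid, 1 panel, h=2.2000): 0.903829
T(1,0) (trapezoid, 2 panels, h=1.1000): 0.593807
T(2,0) (trapezoid, 4 panels, h=0.5500): 0.538203
T(1,1) = 0.593807 + (0.593807 − 0.903829)/3 = 0.490466
T(2,1) = 0.538203 + (0.538203 − 0.593807)/3 = 0.519668
T(2,2) = 0.519668 + (0.519668 − 0.490466)/15 = 0.521615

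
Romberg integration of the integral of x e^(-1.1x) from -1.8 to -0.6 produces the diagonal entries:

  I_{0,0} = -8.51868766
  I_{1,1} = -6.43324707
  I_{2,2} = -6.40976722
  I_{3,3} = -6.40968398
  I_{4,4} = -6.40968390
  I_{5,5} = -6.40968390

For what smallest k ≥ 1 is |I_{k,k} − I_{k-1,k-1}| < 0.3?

k = 2

|I_{1,1} − I_{0,0}| = 2.08544059 ≥ 0.3
|I_{2,2} − I_{1,1}| = 0.02347985 < 0.3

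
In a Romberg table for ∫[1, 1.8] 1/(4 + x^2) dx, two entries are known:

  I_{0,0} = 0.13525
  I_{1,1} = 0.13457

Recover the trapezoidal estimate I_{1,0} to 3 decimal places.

From I_{1,1} = (4·I_{1,0} − I_{0,0})/3, solve for I_{1,0}:
4·I_{1,0} = 3·0.13457 + 0.13525 = 0.53896
I_{1,0} = 0.13474

0.135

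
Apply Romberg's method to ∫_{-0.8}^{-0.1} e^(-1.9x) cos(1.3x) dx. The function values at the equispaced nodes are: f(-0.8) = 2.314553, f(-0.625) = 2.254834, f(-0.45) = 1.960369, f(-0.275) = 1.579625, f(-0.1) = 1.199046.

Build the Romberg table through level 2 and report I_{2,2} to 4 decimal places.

1.3286

I_{0,0} (trapezoid, 1 panel, h=0.7000): 1.229760
I_{1,0} (trapezoid, 2 panels, h=0.3500): 1.301009
I_{2,0} (trapezoid, 4 panels, h=0.1750): 1.321535
I_{1,1} = 1.301009 + (1.301009 − 1.229760)/3 = 1.324759
I_{2,1} = 1.321535 + (1.321535 − 1.301009)/3 = 1.328377
I_{2,2} = 1.328377 + (1.328377 − 1.324759)/15 = 1.328618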